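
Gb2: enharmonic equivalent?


Working:
Enharmonic notes sound the same pitch but are spelled with different letter names
Gb and F# name the same pitch class
= F#2


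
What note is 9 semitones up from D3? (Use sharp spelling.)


D3: chromatic position 2 in octave 3 → absolute = 3×12 + 2 = 38
Transpose up 9: 38 + 9 = 47
47 = 3×12 + 11 → B in octave 3
Result = B3


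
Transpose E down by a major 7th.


major 7th: 7 letter names, 11 semitones
Letter: E - 6 → F
Pitch: E - 11 semitones, spelled as an F → F
= F


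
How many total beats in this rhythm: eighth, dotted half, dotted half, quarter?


Step by step:
Beat values:
  eighth = 0.5 beats
  dotted half = 3 beats
  dotted half = 3 beats
  quarter = 1 beat
Sum = 0.5 + 3 + 3 + 1
= 7.5 beats


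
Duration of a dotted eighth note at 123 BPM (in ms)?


Working:
One quarter-note beat = 60000 / BPM = 60000 / 123 ms
Dotted eighth note = 3/4 × quarter note
Duration = 3/4 × 60000 / 123 = 45000 / 123
= 365.9 ms


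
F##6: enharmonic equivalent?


Enharmonic notes sound the same pitch but are spelled with different letter names
F## and G name the same pitch class
= G6


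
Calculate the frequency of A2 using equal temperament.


Solution.
f = 440 × 2^(n/12) where n = semitones from A4
A2: -24 semitones from A4
f = 440 × 2^(-24/12)
f = 110.00 Hz


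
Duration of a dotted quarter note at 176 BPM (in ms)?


Step by step:
One quarter-note beat = 60000 / BPM = 60000 / 176 ms
Dotted quarter note = 3/2 × quarter note
Duration = 3/2 × 60000 / 176 = 90000 / 176
= 511.4 ms


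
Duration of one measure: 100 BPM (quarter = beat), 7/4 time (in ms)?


Quarter-note beat duration = 60000 / 100 ms
Beats per measure (7/4) = 7
One measure = 7 × 60000 / 100 = 420000 / 100 ms
= 4200.0 ms


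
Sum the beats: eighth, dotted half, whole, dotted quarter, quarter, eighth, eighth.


Reasoning:
Beat values:
  eighth = 0.5 beats
  dotted half = 3 beats
  whole = 4 beats
  dotted quarter = 1.5 beats
  quarter = 1 beat
  eighth = 0.5 beats
  eighth = 0.5 beats
Sum = 0.5 + 3 + 4 + 1.5 + 1 + 0.5 + 0.5
= 11 beats


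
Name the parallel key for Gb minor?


Reasoning:
Parallel keys share the same tonic but differ in mode
Gb minor → parallel is Gb major
= Gb major


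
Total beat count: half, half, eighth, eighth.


Reasoning:
Beat values:
  half = 2 beats
  half = 2 beats
  eighth = 0.5 beats
  eighth = 0.5 beats
Sum = 2 + 2 + 0.5 + 0.5
= 5 beats


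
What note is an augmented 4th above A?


Solution.
A 4th spans 4 letter names, so from A we land on D
An augmented 4th = 6 semitones above A
Spell D at that pitch: D#
= D#


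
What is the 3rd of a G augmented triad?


Augmented triad = root + major 3rd (4 semitones) + augmented 5th (8 semitones)
A triad on G stacks thirds, so the chord tones use letter names G-B-D
Root: G
Major 3rd above G: B
Augmented 5th above G: D#
The 3rd = B


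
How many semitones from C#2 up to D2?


Let's work it out.
Absolute semitone position = octave×12 + chromatic position
C#2: 2×12 + 1 = 25
D2: 2×12 + 2 = 26
Difference = 26 - 25 = 1
= 1 semitone


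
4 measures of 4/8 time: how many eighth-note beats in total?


Let's work it out.
Time signature 4/8: the bottom number 8 means the eighth note gets one count
The top number 4 means 4 eighth-note beats per measure
Total = 4 × 4 measures
= 16 eighth-note beats


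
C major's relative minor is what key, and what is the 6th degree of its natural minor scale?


The relative minor shares the major's key signature and starts on its 6th degree
6th degree = a major 6th above the tonic; a major 6th above C is A
→ relative minor of C major is A minor
A natural minor scale: A B C D E F G
= A minor; 6th degree = F


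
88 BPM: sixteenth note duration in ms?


Working:
One quarter-note beat = 60000 / BPM = 60000 / 88 ms
Sixteenth note = 1/4 × quarter note
Duration = 1/4 × 60000 / 88 = 15000 / 88
= 170.5 ms


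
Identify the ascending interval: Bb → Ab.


Reasoning:
Letter names: B → A spans 7 letter names → a 7th
Semitones: Bb → Ab = 10 half-steps
A 7th of 10 semitones is a minor 7th
= minor 7th


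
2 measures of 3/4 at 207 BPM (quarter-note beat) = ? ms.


Reasoning:
Quarter-note beat duration = 60000 / 207 ms
Beats per measure (3/4) = 3
One measure = 3 × 60000 / 207 = 180000 / 207 ms
2 measures = 2 × 180000 / 207 = 360000 / 207
= 1739.1 ms


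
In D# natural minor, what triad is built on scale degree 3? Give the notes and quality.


Let's work it out.
D# natural minor scale: D# E# F# G# A# B C#
Diatonic triad on degree 3 stacks scale notes 3, 5, 7: F# A# C#
F#→A# = 4 semitones; F#→C# = 7 semitones → major triad
= F# A# C# (major)


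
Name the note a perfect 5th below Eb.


Working:
A 5th spans 5 letter names, so from E we land on A
A perfect 5th = 7 semitones below Eb
Spell A at that pitch: Ab
= Ab


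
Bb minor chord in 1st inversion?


Root position: Bb Db F
1st inversion: move root up an octave
Bass note: Db
Notes (bottom to top) = Db F Bb


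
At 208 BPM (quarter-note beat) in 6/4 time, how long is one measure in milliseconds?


Quarter-note beat duration = 60000 / 208 ms
Beats per measure (6/4) = 6
One measure = 6 × 60000 / 208 = 360000 / 208 ms
= 1730.8 ms


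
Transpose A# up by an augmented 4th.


augmented 4th: 4 letter names, 6 semitones
Letter: A + 3 → D
Pitch: A# + 6 semitones, spelled as a D → D##
= D##


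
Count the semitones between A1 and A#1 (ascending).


Absolute semitone position = octave×12 + chromatic position
A1: 1×12 + 9 = 21
A#1: 1×12 + 10 = 22
Difference = 22 - 21 = 1
= 1 semitone


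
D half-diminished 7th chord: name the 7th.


Step by step:
Half-diminished 7th chord = root + minor 3rd + diminished 5th + minor 7th
Seventh chords stack in thirds, so the letter names are D-F-A-C
Root: D
Minor 3rd above D: F
Diminished 5th above D: Ab
Minor 7th above D: C
The 7th = C


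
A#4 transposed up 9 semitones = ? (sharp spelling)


Working:
A#4: chromatic position 10 in octave 4 → absolute = 4×12 + 10 = 58
Transpose up 9: 58 + 9 = 67
67 = 5×12 + 7 → G in octave 5
Result = G5


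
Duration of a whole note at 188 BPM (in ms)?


One quarter-note beat = 60000 / BPM = 60000 / 188 ms
Whole note = 4 × quarter note
Duration = 4 × 60000 / 188 = 240000 / 188
= 1276.6 ms


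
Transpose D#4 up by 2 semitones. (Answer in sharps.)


Reasoning:
D#4: chromatic position 3 in octave 4 → absolute = 4×12 + 3 = 51
Transpose up 2: 51 + 2 = 53
53 = 4×12 + 5 → F in octave 4
Result = F4


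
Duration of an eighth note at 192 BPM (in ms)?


Step by step:
One quarter-note beat = 60000 / BPM = 60000 / 192 ms
Eighth note = 1/2 × quarter note
Duration = 1/2 × 60000 / 192 = 30000 / 192
= 156.2 ms


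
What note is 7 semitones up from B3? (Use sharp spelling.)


B3: chromatic position 11 in octave 3 → absolute = 3×12 + 11 = 47
Transpose up 7: 47 + 7 = 54
54 = 4×12 + 6 → F# in octave 4
Result = F#4


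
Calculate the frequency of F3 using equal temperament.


Reasoning:
f = 440 × 2^(n/12) where n = semitones from A4
F3: -16 semitones from A4
f = 440 × 2^(-16/12)
f = 174.61 Hz


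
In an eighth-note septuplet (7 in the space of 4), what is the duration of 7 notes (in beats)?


Step by step:
Septuplet: 7 notes occupy the space of 4 eighth notes
Space = 4 × 1/2 = 2 beats
Each septuplet note = 2 / 7 = 2/7 beats
7 notes = 7 × 2/7 = 2
= 2 beats


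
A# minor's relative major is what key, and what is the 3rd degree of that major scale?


Reasoning:
The relative major shares the key signature and is a minor 3rd above the minor tonic
A minor 3rd above A# is C#
→ relative major of A# minor is C# major
C# major scale: C# D# E# F# G# A# B#
= C# major; 3rd degree = E#


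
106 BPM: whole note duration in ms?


One quarter-note beat = 60000 / BPM = 60000 / 106 ms
Whole note = 4 × quarter note
Duration = 4 × 60000 / 106 = 240000 / 106
= 2264.2 ms


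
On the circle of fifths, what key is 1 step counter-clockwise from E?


Let's work it out.
Each counter-clockwise step moves down a perfect 5th (= up a perfect 4th)
From E: E → A
= A


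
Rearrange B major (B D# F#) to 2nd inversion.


Let's work it out.
Root position: B D# F#
2nd inversion: move root and 3rd up an octave
Bass note: F#
Notes (bottom to top) = F# B D#


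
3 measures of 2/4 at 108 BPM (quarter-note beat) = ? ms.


Quarter-note beat duration = 60000 / 108 ms
Beats per measure (2/4) = 2
One measure = 2 × 60000 / 108 = 120000 / 108 ms
3 measures = 3 × 120000 / 108 = 360000 / 108
= 3333.3 ms


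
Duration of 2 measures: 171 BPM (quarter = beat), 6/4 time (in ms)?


Quarter-note beat duration = 60000 / 171 ms
Beats per measure (6/4) = 6
One measure = 6 × 60000 / 171 = 360000 / 171 ms
2 measures = 2 × 360000 / 171 = 720000 / 171
= 4210.5 ms


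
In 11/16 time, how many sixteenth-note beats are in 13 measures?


Let's work it out.
Time signature 11/16: the bottom number 16 means the sixteenth note gets one count
The top number 11 means 11 sixteenth-note beats per measure
Total = 11 × 13 measures
= 143 sixteenth-note beats


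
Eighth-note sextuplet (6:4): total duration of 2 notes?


Solution.
Sextuplet: 6 notes occupy the space of 4 eighth notes
Space = 4 × 1/2 = 2 beats
Each sextuplet note = 2 / 6 = 1/3 beats
2 notes = 2 × 1/3 = 2/3
= 2/3 beats


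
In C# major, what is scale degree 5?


Solution.
Major scale pattern: W-W-H-W-W-W-H (2-2-1-2-2-2-1 semitones)
Starting from C#:
  C# + 2 semitones → D#
  D# + 2 semitones → E#
  E# + 1 semitone → F#
  F# + 2 semitones → G#
  G# + 2 semitones → A#
  A# + 2 semitones → B#
  B# + 1 semitone → C#
Scale: C# D# E# F# G# A# B#
Degree 5 = G#


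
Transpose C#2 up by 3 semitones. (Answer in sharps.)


Reasoning:
C#2: chromatic position 1 in octave 2 → absolute = 2×12 + 1 = 25
Transpose up 3: 25 + 3 = 28
28 = 2×12 + 4 → E in octave 2
Result = E2


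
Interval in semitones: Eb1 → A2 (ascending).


Absolute semitone position = octave×12 + chromatic position
Eb1: 1×12 + 3 = 15
A2: 2×12 + 9 = 33
Difference = 33 - 15 = 18
= 18 semitones


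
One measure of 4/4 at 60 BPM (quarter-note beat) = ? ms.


Step by step:
Quarter-note beat duration = 60000 / 60 ms
Beats per measure (4/4) = 4
One measure = 4 × 60000 / 60 = 240000 / 60 ms
= 4000.0 ms


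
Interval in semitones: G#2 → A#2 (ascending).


Solution.
Absolute semitone position = octave×12 + chromatic position
G#2: 2×12 + 8 = 32
A#2: 2×12 + 10 = 34
Difference = 34 - 32 = 2
= 2 semitones


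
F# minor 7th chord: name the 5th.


Minor 7th chord = root + minor 3rd + perfect 5th + minor 7th
Seventh chords stack in thirds, so the letter names are F-A-C-E
Root: F#
Minor 3rd above F#: A
Perfect 5th above F#: C#
Minor 7th above F#: E
The 5th = C#


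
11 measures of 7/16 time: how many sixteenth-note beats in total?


Time signature 7/16: the bottom number 16 means the sixteenth note gets one count
The top number 7 means 7 sixteenth-note beats per measure
Total = 7 × 11 measures
= 77 sixteenth-note beats


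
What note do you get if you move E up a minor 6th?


Working:
minor 6th: 6 letter names, 8 semitones
Letter: E + 5 → C
Pitch: E + 8 semitones, spelled as a C → C
= C


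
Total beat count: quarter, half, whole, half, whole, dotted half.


Working:
Beat values:
  quarter = 1 beat
  half = 2 beats
  whole = 4 beats
  half = 2 beats
  whole = 4 beats
  dotted half = 3 beats
Sum = 1 + 2 + 4 + 2 + 4 + 3
= 16 beats


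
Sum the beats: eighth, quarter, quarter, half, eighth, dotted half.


Beat values:
  eighth = 0.5 beats
  quarter = 1 beat
  quarter = 1 beat
  half = 2 beats
  eighth = 0.5 beats
  dotted half = 3 beats
Sum = 0.5 + 1 + 1 + 2 + 0.5 + 3
= 8 beats


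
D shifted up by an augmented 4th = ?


Working:
augmented 4th: 4 letter names, 6 semitones
Letter: D + 3 → G
Pitch: D + 6 semitones, spelled as a G → G#
= G#


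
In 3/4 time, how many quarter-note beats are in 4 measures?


Solution.
Time signature 3/4: the bottom number 4 means the quarter note gets one count
The top number 3 means 3 quarter-note beats per measure
Total = 3 × 4 measures
= 12 quarter-note beats


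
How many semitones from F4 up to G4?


Absolute semitone position = octave×12 + chromatic position
F4: 4×12 + 5 = 53
G4: 4×12 + 7 = 55
Difference = 55 - 53 = 2
= 2 semitones


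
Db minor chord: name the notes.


Minor triad = root + minor 3rd (3 semitones) + perfect 5th (7 semitones)
A triad on Db stacks thirds, so the chord tones use letter names D-F-A
Root: Db
Minor 3rd above Db: Fb
Perfect 5th above Db: Ab
Chord = Db Fb Ab


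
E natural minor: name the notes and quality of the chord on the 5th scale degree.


Reasoning:
E natural minor scale: E F# G A B C D
Diatonic triad on degree 5 stacks scale notes 5, 7, 2: B D F#
B→D = 3 semitones; B→F# = 7 semitones → minor triad
= B D F# (minor)


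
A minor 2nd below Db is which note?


Let's work it out.
A 2nd spans 2 letter names, so from D we land on C
A minor 2nd = 1 semitone below Db
Spell C at that pitch: C
= C


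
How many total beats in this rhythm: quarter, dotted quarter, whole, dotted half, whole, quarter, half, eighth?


Working:
Beat values:
  quarter = 1 beat
  dotted quarter = 1.5 beats
  whole = 4 beats
  dotted half = 3 beats
  whole = 4 beats
  quarter = 1 beat
  half = 2 beats
  eighth = 0.5 beats
Sum = 1 + 1.5 + 4 + 3 + 4 + 1 + 2 + 0.5
= 17 beats


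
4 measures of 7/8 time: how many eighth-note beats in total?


Time signature 7/8: the bottom number 8 means the eighth note gets one count
The top number 7 means 7 eighth-note beats per measure
Total = 7 × 4 measures
= 28 eighth-note beats


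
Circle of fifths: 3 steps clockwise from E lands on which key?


Each clockwise step on the circle of fifths moves up a perfect 5th
From E: E → B → F#/Gb → Db
= Db


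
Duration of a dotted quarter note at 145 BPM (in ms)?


Step by step:
One quarter-note beat = 60000 / BPM = 60000 / 145 ms
Dotted quarter note = 3/2 × quarter note
Duration = 3/2 × 60000 / 145 = 90000 / 145
= 620.7 ms


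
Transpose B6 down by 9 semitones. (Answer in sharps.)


Step by step:
B6: chromatic position 11 in octave 6 → absolute = 6×12 + 11 = 83
Transpose down 9: 83 - 9 = 74
74 = 6×12 + 2 → D in octave 6
Result = D6


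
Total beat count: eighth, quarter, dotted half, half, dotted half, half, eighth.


Beat values:
  eighth = 0.5 beats
  quarter = 1 beat
  dotted half = 3 beats
  half = 2 beats
  dotted half = 3 beats
  half = 2 beats
  eighth = 0.5 beats
Sum = 0.5 + 1 + 3 + 2 + 3 + 2 + 0.5
= 12 beats


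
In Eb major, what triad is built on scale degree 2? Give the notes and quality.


Let's work it out.
Eb major scale: Eb F G Ab Bb C D
Diatonic triad on degree 2 stacks scale notes 2, 4, 6: F Ab C
F→Ab = 3 semitones; F→C = 7 semitones → minor triad
= F Ab C (minor)


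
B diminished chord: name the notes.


Let's work it out.
Diminished triad = root + minor 3rd (3 semitones) + diminished 5th (6 semitones)
A triad on B stacks thirds, so the chord tones use letter names B-D-F
Root: B
Minor 3rd above B: D
Diminished 5th above B: F
Chord = B D F


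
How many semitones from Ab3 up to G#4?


Step by step:
Absolute semitone position = octave×12 + chromatic position
Ab3: 3×12 + 8 = 44
G#4: 4×12 + 8 = 56
Difference = 56 - 44 = 12
= 12 semitones


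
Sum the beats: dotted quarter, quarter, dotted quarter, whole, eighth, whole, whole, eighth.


Beat values:
  dotted quarter = 1.5 beats
  quarter = 1 beat
  dotted quarter = 1.5 beats
  whole = 4 beats
  eighth = 0.5 beats
  whole = 4 beats
  whole = 4 beats
  eighth = 0.5 beats
Sum = 1.5 + 1 + 1.5 + 4 + 0.5 + 4 + 4 + 0.5
= 17 beats


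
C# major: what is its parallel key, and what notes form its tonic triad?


Parallel keys share the same tonic but differ in mode
C# major → parallel is C# minor
Tonic triad of C# minor = C# E G#
= C# minor; triad = C# E G#


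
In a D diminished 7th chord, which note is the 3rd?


Diminished 7th chord = root + minor 3rd + diminished 5th + diminished 7th
Seventh chords stack in thirds, so the letter names are D-F-A-C
Root: D
Minor 3rd above D: F
Diminished 5th above D: Ab
Diminished 7th above D: Cb
The 3rd = F


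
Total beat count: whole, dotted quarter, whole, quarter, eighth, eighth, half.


Solution.
Beat values:
  whole = 4 beats
  dotted quarter = 1.5 beats
  whole = 4 beats
  quarter = 1 beat
  eighth = 0.5 beats
  eighth = 0.5 beats
  half = 2 beats
Sum = 4 + 1.5 + 4 + 1 + 0.5 + 0.5 + 2
= 13.5 beats


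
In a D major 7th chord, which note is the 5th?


Major 7th chord = root + major 3rd + perfect 5th + major 7th
Seventh chords stack in thirds, so the letter names are D-F-A-C
Root: D
Major 3rd above D: F#
Perfect 5th above D: A
Major 7th above D: C#
The 5th = A


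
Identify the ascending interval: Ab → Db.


Letter names: A → D spans 4 letter names → a 4th
Semitones: Ab → Db = 5 half-steps
A 4th of 5 semitones is a perfect 4th
= perfect 4th


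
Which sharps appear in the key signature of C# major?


Let's work it out.
Sharp major keys follow the circle of fifths: C(0), G(1), D(2), A(3), E(4), B(5), F#(6), C#(7)
C# major has 7 sharps
Order of sharps: F# C# G# D# A# E# B# → first 7: F#, C#, G#, D#, A#, E#, B#
= F#, C#, G#, D#, A#, E#, B#


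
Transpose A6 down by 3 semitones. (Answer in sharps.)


A6: chromatic position 9 in octave 6 → absolute = 6×12 + 9 = 81
Transpose down 3: 81 - 3 = 78
78 = 6×12 + 6 → F# in octave 6
Result = F#6


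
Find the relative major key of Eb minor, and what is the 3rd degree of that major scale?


Reasoning:
The relative major shares the key signature and is a minor 3rd above the minor tonic
A minor 3rd above Eb is Gb
→ relative major of Eb minor is Gb major
Gb major scale: Gb Ab Bb Cb Db Eb F
= Gb major; 3rd degree = Bb


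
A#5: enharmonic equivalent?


Enharmonic notes sound the same pitch but are spelled with different letter names
A# and Bb name the same pitch class
= Bb5


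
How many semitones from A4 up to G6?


Let's work it out.
Absolute semitone position = octave×12 + chromatic position
A4: 4×12 + 9 = 57
G6: 6×12 + 7 = 79
Difference = 79 - 57 = 22
= 22 semitones


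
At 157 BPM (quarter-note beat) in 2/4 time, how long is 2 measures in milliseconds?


Reasoning:
Quarter-note beat duration = 60000 / 157 ms
Beats per measure (2/4) = 2
One measure = 2 × 60000 / 157 = 120000 / 157 ms
2 measures = 2 × 120000 / 157 = 240000 / 157
= 1528.7 ms


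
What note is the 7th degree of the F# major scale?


Major scale pattern: W-W-H-W-W-W-H (2-2-1-2-2-2-1 semitones)
Starting from F#:
  F# + 2 semitones → G#
  G# + 2 semitones → A#
  A# + 1 semitone → B
  B + 2 semitones → C#
  C# + 2 semitones → D#
  D# + 2 semitones → E#
  E# + 1 semitone → F#
Scale: F# G# A# B C# D# E#
Degree 7 = E#


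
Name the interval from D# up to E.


Reasoning:
Letter names: D → E spans 2 letter names → a 2nd
Semitones: D# → E = 1 half-step
A 2nd of 1 semitone is a minor 2nd
= minor 2nd


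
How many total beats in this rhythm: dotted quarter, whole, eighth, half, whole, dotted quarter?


Beat values:
  dotted quarter = 1.5 beats
  whole = 4 beats
  eighth = 0.5 beats
  half = 2 beats
  whole = 4 beats
  dotted quarter = 1.5 beats
Sum = 1.5 + 4 + 0.5 + 2 + 4 + 1.5
= 13.5 beats


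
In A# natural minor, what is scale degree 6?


Solution.
Natural minor scale pattern: W-H-W-W-H-W-W (2-1-2-2-1-2-2 semitones)
Starting from A#:
  A# + 2 semitones → B#
  B# + 1 semitone → C#
  C# + 2 semitones → D#
  D# + 2 semitones → E#
  E# + 1 semitone → F#
  F# + 2 semitones → G#
  G# + 2 semitones → A#
Scale: A# B# C# D# E# F# G#
Degree 6 = F#


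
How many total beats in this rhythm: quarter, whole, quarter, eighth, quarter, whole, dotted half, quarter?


Beat values:
  quarter = 1 beat
  whole = 4 beats
  quarter = 1 beat
  eighth = 0.5 beats
  quarter = 1 beat
  whole = 4 beats
  dotted half = 3 beats
  quarter = 1 beat
Sum = 1 + 4 + 1 + 0.5 + 1 + 4 + 3 + 1
= 15.5 beats


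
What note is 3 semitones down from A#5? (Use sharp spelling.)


Let's work it out.
A#5: chromatic position 10 in octave 5 → absolute = 5×12 + 10 = 70
Transpose down 3: 70 - 3 = 67
67 = 5×12 + 7 → G in octave 5
Result = G5


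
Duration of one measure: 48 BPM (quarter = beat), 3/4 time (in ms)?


Quarter-note beat duration = 60000 / 48 ms
Beats per measure (3/4) = 3
One measure = 3 × 60000 / 48 = 180000 / 48 ms
= 3750.0 ms


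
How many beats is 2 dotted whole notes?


Working:
Base whole note = 4 beats
Dot 1 adds half the previous value: +2
One dotted whole = 4 + 2 = 6
2 of them = 2 × 6 = 12
= 12 beats


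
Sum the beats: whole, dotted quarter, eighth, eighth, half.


Step by step:
Beat values:
  whole = 4 beats
  dotted quarter = 1.5 beats
  eighth = 0.5 beats
  eighth = 0.5 beats
  half = 2 beats
Sum = 4 + 1.5 + 0.5 + 0.5 + 2
= 8.5 beats


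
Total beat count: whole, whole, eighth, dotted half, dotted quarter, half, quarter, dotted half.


Let's work it out.
Beat values:
  whole = 4 beats
  whole = 4 beats
  eighth = 0.5 beats
  dotted half = 3 beats
  dotted quarter = 1.5 beats
  half = 2 beats
  quarter = 1 beat
  dotted half = 3 beats
Sum = 4 + 4 + 0.5 + 3 + 1.5 + 2 + 1 + 3
= 19 beats


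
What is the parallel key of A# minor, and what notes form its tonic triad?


Parallel keys share the same tonic but differ in mode
A# minor → parallel is A# major
Tonic triad of A# major = A# C## E#
= A# major; triad = A# C## E#


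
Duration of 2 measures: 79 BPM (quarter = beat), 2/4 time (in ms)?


Step by step:
Quarter-note beat duration = 60000 / 79 ms
Beats per measure (2/4) = 2
One measure = 2 × 60000 / 79 = 120000 / 79 ms
2 measures = 2 × 120000 / 79 = 240000 / 79
= 3038.0 ms


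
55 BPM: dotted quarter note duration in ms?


Let's work it out.
One quarter-note beat = 60000 / BPM = 60000 / 55 ms
Dotted quarter note = 3/2 × quarter note
Duration = 3/2 × 60000 / 55 = 90000 / 55
= 1636.4 ms


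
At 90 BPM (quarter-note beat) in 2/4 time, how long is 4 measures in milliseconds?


Quarter-note beat duration = 60000 / 90 ms
Beats per measure (2/4) = 2
One measure = 2 × 60000 / 90 = 120000 / 90 ms
4 measures = 4 × 120000 / 90 = 480000 / 90
= 5333.3 ms


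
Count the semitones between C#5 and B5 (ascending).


Absolute semitone position = octave×12 + chromatic position
C#5: 5×12 + 1 = 61
B5: 5×12 + 11 = 71
Difference = 71 - 61 = 10
= 10 semitones


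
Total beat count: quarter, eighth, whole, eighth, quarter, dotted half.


Working:
Beat values:
  quarter = 1 beat
  eighth = 0.5 beats
  whole = 4 beats
  eighth = 0.5 beats
  quarter = 1 beat
  dotted half = 3 beats
Sum = 1 + 0.5 + 4 + 0.5 + 1 + 3
= 10 beats


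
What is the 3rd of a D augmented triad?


Reasoning:
Augmented triad = root + major 3rd (4 semitones) + augmented 5th (8 semitones)
A triad on D stacks thirds, so the chord tones use letter names D-F-A
Root: D
Major 3rd above D: F#
Augmented 5th above D: A#
The 3rd = F#


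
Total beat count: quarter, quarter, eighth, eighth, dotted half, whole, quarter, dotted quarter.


Beat values:
  quarter = 1 beat
  quarter = 1 beat
  eighth = 0.5 beats
  eighth = 0.5 beats
  dotted half = 3 beats
  whole = 4 beats
  quarter = 1 beat
  dotted quarter = 1.5 beats
Sum = 1 + 1 + 0.5 + 0.5 + 3 + 4 + 1 + 1.5
= 12.5 beats


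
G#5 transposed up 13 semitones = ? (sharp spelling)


Solution.
G#5: chromatic position 8 in octave 5 → absolute = 5×12 + 8 = 68
Transpose up 13: 68 + 13 = 81
81 = 6×12 + 9 → A in octave 6
Result = A6


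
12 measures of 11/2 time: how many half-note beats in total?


Solution.
Time signature 11/2: the bottom number 2 means the half note gets one count
The top number 11 means 11 half-note beats per measure
Total = 11 × 12 measures
= 132 half-note beats


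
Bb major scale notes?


Major scale pattern: W-W-H-W-W-W-H (2-2-1-2-2-2-1 semitones)
Starting from Bb:
  Bb + 2 semitones → C
  C + 2 semitones → D
  D + 1 semitone → Eb
  Eb + 2 semitones → F
  F + 2 semitones → G
  G + 2 semitones → A
  A + 1 semitone → Bb
Scale = Bb C D Eb F G A


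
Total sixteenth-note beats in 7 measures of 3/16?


Solution.
Time signature 3/16: the bottom number 16 means the sixteenth note gets one count
The top number 3 means 3 sixteenth-note beats per measure
Total = 3 × 7 measures
= 21 sixteenth-note beats


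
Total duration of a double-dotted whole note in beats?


Step by step:
Base whole note = 4 beats
Dot 1 adds half the previous value: +2
Dot 2 adds half the previous value: +1
One double-dotted whole = 4 + 2 + 1 = 7
= 7 beats


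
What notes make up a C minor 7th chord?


Let's work it out.
Minor 7th chord = root + minor 3rd + perfect 5th + minor 7th
Seventh chords stack in thirds, so the letter names are C-E-G-B
Root: C
Minor 3rd above C: Eb
Perfect 5th above C: G
Minor 7th above C: Bb
Chord = C Eb G Bb


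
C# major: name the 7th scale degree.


Solution.
Major scale pattern: W-W-H-W-W-W-H (2-2-1-2-2-2-1 semitones)
Starting from C#:
  C# + 2 semitones → D#
  D# + 2 semitones → E#
  E# + 1 semitone → F#
  F# + 2 semitones → G#
  G# + 2 semitones → A#
  A# + 2 semitones → B#
  B# + 1 semitone → C#
Scale: C# D# E# F# G# A# B#
Degree 7 = B#


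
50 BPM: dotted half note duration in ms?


Reasoning:
One quarter-note beat = 60000 / BPM = 60000 / 50 ms
Dotted half note = 3 × quarter note
Duration = 3 × 60000 / 50 = 180000 / 50
= 3600.0 ms


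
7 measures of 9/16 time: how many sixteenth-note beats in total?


Working:
Time signature 9/16: the bottom number 16 means the sixteenth note gets one count
The top number 9 means 9 sixteenth-note beats per measure
Total = 9 × 7 measures
= 63 sixteenth-note beats


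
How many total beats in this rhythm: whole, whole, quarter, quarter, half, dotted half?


Solution.
Beat values:
  whole = 4 beats
  whole = 4 beats
  quarter = 1 beat
  quarter = 1 beat
  half = 2 beats
  dotted half = 3 beats
Sum = 4 + 4 + 1 + 1 + 2 + 3
= 15 beats


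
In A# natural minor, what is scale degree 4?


Step by step:
Natural minor scale pattern: W-H-W-W-H-W-W (2-1-2-2-1-2-2 semitones)
Starting from A#:
  A# + 2 semitones → B#
  B# + 1 semitone → C#
  C# + 2 semitones → D#
  D# + 2 semitones → E#
  E# + 1 semitone → F#
  F# + 2 semitones → G#
  G# + 2 semitones → A#
Scale: A# B# C# D# E# F# G#
Degree 4 = D#


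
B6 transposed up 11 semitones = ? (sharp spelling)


Reasoning:
B6: chromatic position 11 in octave 6 → absolute = 6×12 + 11 = 83
Transpose up 11: 83 + 11 = 94
94 = 7×12 + 10 → A# in octave 7
Result = A#7


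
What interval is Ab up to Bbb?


Letter names: A → B spans 2 letter names → a 2nd
Semitones: Ab → Bbb = 1 half-step
A 2nd of 1 semitone is a minor 2nd
= minor 2nd


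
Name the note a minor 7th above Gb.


Working:
A 7th spans 7 letter names, so from G we land on F
A minor 7th = 10 semitones above Gb
Spell F at that pitch: Fb
= Fb


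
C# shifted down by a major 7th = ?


major 7th: 7 letter names, 11 semitones
Letter: C - 6 → D
Pitch: C# - 11 semitones, spelled as a D → D
= D


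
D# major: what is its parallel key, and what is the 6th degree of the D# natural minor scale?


Parallel keys share the same tonic but differ in mode
D# major → parallel is D# minor
D# natural minor scale: D# E# F# G# A# B C#
= D# minor; 6th degree = B


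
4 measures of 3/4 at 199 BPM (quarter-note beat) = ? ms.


Solution.
Quarter-note beat duration = 60000 / 199 ms
Beats per measure (3/4) = 3
One measure = 3 × 60000 / 199 = 180000 / 199 ms
4 measures = 4 × 180000 / 199 = 720000 / 199
= 3618.1 ms


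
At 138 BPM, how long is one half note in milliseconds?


Reasoning:
One quarter-note beat = 60000 / BPM = 60000 / 138 ms
Half note = 2 × quarter note
Duration = 2 × 60000 / 138 = 120000 / 138
= 869.6 ms


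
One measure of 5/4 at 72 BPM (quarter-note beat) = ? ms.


Step by step:
Quarter-note beat duration = 60000 / 72 ms
Beats per measure (5/4) = 5
One measure = 5 × 60000 / 72 = 300000 / 72 ms
= 4166.7 ms


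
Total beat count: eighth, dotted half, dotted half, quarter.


Reasoning:
Beat values:
  eighth = 0.5 beats
  dotted half = 3 beats
  dotted half = 3 beats
  quarter = 1 beat
Sum = 0.5 + 3 + 3 + 1
= 7.5 beats


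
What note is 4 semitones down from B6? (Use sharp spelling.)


Reasoning:
B6: chromatic position 11 in octave 6 → absolute = 6×12 + 11 = 83
Transpose down 4: 83 - 4 = 79
79 = 6×12 + 7 → G in octave 6
Result = G6


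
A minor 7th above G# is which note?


A 7th spans 7 letter names, so from G we land on F
A minor 7th = 10 semitones above G#
Spell F at that pitch: F#
= F#


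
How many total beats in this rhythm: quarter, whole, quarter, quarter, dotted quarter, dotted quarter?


Reasoning:
Beat values:
  quarter = 1 beat
  whole = 4 beats
  quarter = 1 beat
  quarter = 1 beat
  dotted quarter = 1.5 beats
  dotted quarter = 1.5 beats
Sum = 1 + 4 + 1 + 1 + 1.5 + 1.5
= 10 beats


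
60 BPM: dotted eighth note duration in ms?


One quarter-note beat = 60000 / BPM = 60000 / 60 ms
Dotted eighth note = 3/4 × quarter note
Duration = 3/4 × 60000 / 60 = 45000 / 60
= 750.0 ms


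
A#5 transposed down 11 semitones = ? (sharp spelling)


Solution.
A#5: chromatic position 10 in octave 5 → absolute = 5×12 + 10 = 70
Transpose down 11: 70 - 11 = 59
59 = 4×12 + 11 → B in octave 4
Result = B4


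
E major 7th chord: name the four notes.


Working:
Major 7th chord = root + major 3rd + perfect 5th + major 7th
Seventh chords stack in thirds, so the letter names are E-G-B-D
Root: E
Major 3rd above E: G#
Perfect 5th above E: B
Major 7th above E: D#
Chord = E G# B D#


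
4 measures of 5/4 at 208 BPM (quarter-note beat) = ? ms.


Reasoning:
Quarter-note beat duration = 60000 / 208 ms
Beats per measure (5/4) = 5
One measure = 5 × 60000 / 208 = 300000 / 208 ms
4 measures = 4 × 300000 / 208 = 1200000 / 208
= 5769.2 ms


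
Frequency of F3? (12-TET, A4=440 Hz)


f = 440 × 2^(n/12) where n = semitones from A4
F3: -16 semitones from A4
f = 440 × 2^(-16/12)
f = 174.61 Hz


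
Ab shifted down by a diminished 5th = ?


diminished 5th: 5 letter names, 6 semitones
Letter: A - 4 → D
Pitch: Ab - 6 semitones, spelled as a D → D
= D


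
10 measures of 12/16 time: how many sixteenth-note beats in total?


Solution.
Time signature 12/16: the bottom number 16 means the sixteenth note gets one count
The top number 12 means 12 sixteenth-note beats per measure
Total = 12 × 10 measures
= 120 sixteenth-note beats


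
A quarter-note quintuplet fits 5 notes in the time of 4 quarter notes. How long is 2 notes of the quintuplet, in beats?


Working:
Quintuplet: 5 notes occupy the space of 4 quarter notes
Space = 4 × 1 = 4 beats
Each quintuplet note = 4 / 5 = 4/5 beats
2 notes = 2 × 4/5 = 8/5
= 8/5 beats


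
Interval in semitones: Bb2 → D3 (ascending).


Solution.
Absolute semitone position = octave×12 + chromatic position
Bb2: 2×12 + 10 = 34
D3: 3×12 + 2 = 38
Difference = 38 - 34 = 4
= 4 semitones


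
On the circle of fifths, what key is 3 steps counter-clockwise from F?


Solution.
Each counter-clockwise step moves down a perfect 5th (= up a perfect 4th)
From F: F → Bb → Eb → Ab
= Ab


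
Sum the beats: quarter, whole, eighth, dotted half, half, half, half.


Solution.
Beat values:
  quarter = 1 beat
  whole = 4 beats
  eighth = 0.5 beats
  dotted half = 3 beats
  half = 2 beats
  half = 2 beats
  half = 2 beats
Sum = 1 + 4 + 0.5 + 3 + 2 + 2 + 2
= 14.5 beats


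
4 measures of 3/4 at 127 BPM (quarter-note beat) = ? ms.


Working:
Quarter-note beat duration = 60000 / 127 ms
Beats per measure (3/4) = 3
One measure = 3 × 60000 / 127 = 180000 / 127 ms
4 measures = 4 × 180000 / 127 = 720000 / 127
= 5669.3 ms


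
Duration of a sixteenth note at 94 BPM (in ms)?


Solution.
One quarter-note beat = 60000 / BPM = 60000 / 94 ms
Sixteenth note = 1/4 × quarter note
Duration = 1/4 × 60000 / 94 = 15000 / 94
= 159.6 ms


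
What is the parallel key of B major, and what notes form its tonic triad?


Working:
Parallel keys share the same tonic but differ in mode
B major → parallel is B minor
Tonic triad of B minor = B D F#
= B minor; triad = B D F#


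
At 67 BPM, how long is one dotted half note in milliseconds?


Step by step:
One quarter-note beat = 60000 / BPM = 60000 / 67 ms
Dotted half note = 3 × quarter note
Duration = 3 × 60000 / 67 = 180000 / 67
= 2686.6 ms


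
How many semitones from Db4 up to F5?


Absolute semitone position = octave×12 + chromatic position
Db4: 4×12 + 1 = 49
F5: 5×12 + 5 = 65
Difference = 65 - 49 = 16
= 16 semitones


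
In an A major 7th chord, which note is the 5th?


Major 7th chord = root + major 3rd + perfect 5th + major 7th
Seventh chords stack in thirds, so the letter names are A-C-E-G
Root: A
Major 3rd above A: C#
Perfect 5th above A: E
Major 7th above A: G#
The 5th = E


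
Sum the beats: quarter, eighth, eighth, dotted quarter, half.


Beat values:
  quarter = 1 beat
  eighth = 0.5 beats
  eighth = 0.5 beats
  dotted quarter = 1.5 beats
  half = 2 beats
Sum = 1 + 0.5 + 0.5 + 1.5 + 2
= 5.5 beats


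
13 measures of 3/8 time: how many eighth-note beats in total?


Reasoning:
Time signature 3/8: the bottom number 8 means the eighth note gets one count
The top number 3 means 3 eighth-note beats per measure
Total = 3 × 13 measures
= 39 eighth-note beats


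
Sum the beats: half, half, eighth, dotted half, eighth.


Beat values:
  half = 2 beats
  half = 2 beats
  eighth = 0.5 beats
  dotted half = 3 beats
  eighth = 0.5 beats
Sum = 2 + 2 + 0.5 + 3 + 0.5
= 8 beats


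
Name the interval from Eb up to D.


Solution.
Letter names: E → D spans 7 letter names → a 7th
Semitones: Eb → D = 11 half-steps
A 7th of 11 semitones is a major 7th
= major 7th


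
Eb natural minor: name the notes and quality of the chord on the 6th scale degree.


Solution.
Eb natural minor scale: Eb F Gb Ab Bb Cb Db
Diatonic triad on degree 6 stacks scale notes 6, 1, 3: Cb Eb Gb
Cb→Eb = 4 semitones; Cb→Gb = 7 semitones → major triad
= Cb Eb Gb (major)


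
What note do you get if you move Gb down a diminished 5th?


diminished 5th: 5 letter names, 6 semitones
Letter: G - 4 → C
Pitch: Gb - 6 semitones, spelled as a C → C
= C


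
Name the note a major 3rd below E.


Reasoning:
A 3rd spans 3 letter names, so from E we land on C
A major 3rd = 4 semitones below E
Spell C at that pitch: C
= C


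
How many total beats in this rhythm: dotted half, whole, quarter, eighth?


Step by step:
Beat values:
  dotted half = 3 beats
  whole = 4 beats
  quarter = 1 beat
  eighth = 0.5 beats
Sum = 3 + 4 + 1 + 0.5
= 8.5 beats


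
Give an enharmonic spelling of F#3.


Step by step:
Enharmonic notes sound the same pitch but are spelled with different letter names
F# and Gb name the same pitch class
= Gb3


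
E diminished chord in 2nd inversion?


Root position: E G Bb
2nd inversion: move root and 3rd up an octave
Bass note: Bb
Notes (bottom to top) = Bb E G


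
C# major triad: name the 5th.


Major triad = root + major 3rd (4 semitones) + perfect 5th (7 semitones)
A triad on C# stacks thirds, so the chord tones use letter names C-E-G
Root: C#
Major 3rd above C#: E#
Perfect 5th above C#: G#
The 5th = G#


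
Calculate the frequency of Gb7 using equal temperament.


Solution.
f = 440 × 2^(n/12) where n = semitones from A4
Gb7: 33 semitones from A4
f = 440 × 2^(33/12)
f = 2959.96 Hz


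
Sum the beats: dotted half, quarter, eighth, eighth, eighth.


Solution.
Beat values:
  dotted half = 3 beats
  quarter = 1 beat
  eighth = 0.5 beats
  eighth = 0.5 beats
  eighth = 0.5 beats
Sum = 3 + 1 + 0.5 + 0.5 + 0.5
= 5.5 beats


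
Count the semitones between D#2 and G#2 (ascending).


Step by step:
Absolute semitone position = octave×12 + chromatic position
D#2: 2×12 + 3 = 27
G#2: 2×12 + 8 = 32
Difference = 32 - 27 = 5
= 5 semitones


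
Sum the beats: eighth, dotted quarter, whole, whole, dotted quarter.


Reasoning:
Beat values:
  eighth = 0.5 beats
  dotted quarter = 1.5 beats
  whole = 4 beats
  whole = 4 beats
  dotted quarter = 1.5 beats
Sum = 0.5 + 1.5 + 4 + 4 + 1.5
= 11.5 beats


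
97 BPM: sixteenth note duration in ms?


One quarter-note beat = 60000 / BPM = 60000 / 97 ms
Sixteenth note = 1/4 × quarter note
Duration = 1/4 × 60000 / 97 = 15000 / 97
= 154.6 ms


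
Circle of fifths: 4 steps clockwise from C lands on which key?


Each clockwise step on the circle of fifths moves up a perfect 5th
From C: C → G → D → A → E
= E


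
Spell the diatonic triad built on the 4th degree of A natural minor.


Solution.
A natural minor scale: A B C D E F G
Diatonic triad on degree 4 stacks scale notes 4, 6, 1: D F A
D→F = 3 semitones; D→A = 7 semitones → minor triad
= D F A (minor)


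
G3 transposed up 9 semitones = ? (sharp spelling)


Reasoning:
G3: chromatic position 7 in octave 3 → absolute = 3×12 + 7 = 43
Transpose up 9: 43 + 9 = 52
52 = 4×12 + 4 → E in octave 4
Result = E4


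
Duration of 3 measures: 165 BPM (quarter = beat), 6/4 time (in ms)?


Quarter-note beat duration = 60000 / 165 ms
Beats per measure (6/4) = 6
One measure = 6 × 60000 / 165 = 360000 / 165 ms
3 measures = 3 × 360000 / 165 = 1080000 / 165
= 6545.5 ms


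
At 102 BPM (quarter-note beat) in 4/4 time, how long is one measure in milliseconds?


Step by step:
Quarter-note beat duration = 60000 / 102 ms
Beats per measure (4/4) = 4
One measure = 4 × 60000 / 102 = 240000 / 102 ms
= 2352.9 ms


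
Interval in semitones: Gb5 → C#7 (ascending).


Step by step:
Absolute semitone position = octave×12 + chromatic position
Gb5: 5×12 + 6 = 66
C#7: 7×12 + 1 = 85
Difference = 85 - 66 = 19
= 19 semitones


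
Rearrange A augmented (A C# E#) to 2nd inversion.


Working:
Root position: A C# E#
2nd inversion: move root and 3rd up an octave
Bass note: E#
Notes (bottom to top) = E# A C#


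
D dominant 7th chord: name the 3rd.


Dominant 7th chord = root + major 3rd + perfect 5th + minor 7th
Seventh chords stack in thirds, so the letter names are D-F-A-C
Root: D
Major 3rd above D: F#
Perfect 5th above D: A
Minor 7th above D: C
The 3rd = F#


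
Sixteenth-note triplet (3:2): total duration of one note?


Solution.
Triplet: 3 notes occupy the space of 2 sixteenth notes
Space = 2 × 1/4 = 1/2 beats
Each triplet note = 1/2 / 3 = 1/6 beats
= 1/6 beats


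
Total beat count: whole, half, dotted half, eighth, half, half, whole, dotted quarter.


Beat values:
  whole = 4 beats
  half = 2 beats
  dotted half = 3 beats
  eighth = 0.5 beats
  half = 2 beats
  half = 2 beats
  whole = 4 beats
  dotted quarter = 1.5 beats
Sum = 4 + 2 + 3 + 0.5 + 2 + 2 + 4 + 1.5
= 19 beats


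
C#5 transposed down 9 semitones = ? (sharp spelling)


Let's work it out.
C#5: chromatic position 1 in octave 5 → absolute = 5×12 + 1 = 61
Transpose down 9: 61 - 9 = 52
52 = 4×12 + 4 → E in octave 4
Result = E4


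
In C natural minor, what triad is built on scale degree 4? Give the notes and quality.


Working:
C natural minor scale: C D Eb F G Ab Bb
Diatonic triad on degree 4 stacks scale notes 4, 6, 1: F Ab C
F→Ab = 3 semitones; F→C = 7 semitones → minor triad
= F Ab C (minor)


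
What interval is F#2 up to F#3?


Solution.
Letter names: F → F spans 8 letter names → an octave
Semitones: F#2 → F#3 = 12 half-steps
An octave of 12 semitones is a perfect octave
= perfect octave
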